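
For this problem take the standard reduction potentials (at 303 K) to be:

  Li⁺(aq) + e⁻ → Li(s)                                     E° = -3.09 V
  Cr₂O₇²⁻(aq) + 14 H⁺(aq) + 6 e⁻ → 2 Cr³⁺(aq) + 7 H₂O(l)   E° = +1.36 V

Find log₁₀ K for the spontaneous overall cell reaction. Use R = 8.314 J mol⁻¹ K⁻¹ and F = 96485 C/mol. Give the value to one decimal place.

Cathode: Cr₂O₇²⁻/Cr³⁺; anode: Li⁺/Li. E°cell = (+1.36) − (-3.09) = +4.45 V, with n = 6.
ΔG° = −nFE° = −RT ln K, so ln K = nFE°/(RT) = (6)(96485)(+4.45) / ((8.314)(303)) = 1022.630.
log₁₀ K = 1022.630 / ln 10 = 444.1.

444.1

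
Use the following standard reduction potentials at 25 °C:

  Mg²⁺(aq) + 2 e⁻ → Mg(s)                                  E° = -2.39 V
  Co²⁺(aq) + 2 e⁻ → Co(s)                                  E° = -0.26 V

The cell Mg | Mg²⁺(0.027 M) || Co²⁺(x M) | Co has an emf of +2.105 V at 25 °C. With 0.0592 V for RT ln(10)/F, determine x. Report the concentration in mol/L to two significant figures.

Co²⁺/Co is the cathode, Mg²⁺/Mg the anode: E°cell = +2.13 V, n = 2.
Overall reaction: Co²⁺(aq) + Mg(s) → Co(s) + Mg²⁺(aq); Q = [Mg²⁺]^1/[Co²⁺]^1.
From E = E° − (0.0592/n) log Q: log Q = (E° − E)·n/0.0592 = (+2.13 − (+2.105))·2/0.0592 = 0.8446.
So 1·log[Co²⁺] = 1·log(0.027) − log Q = -1.5686 − (0.8446) = -2.4132; [Co²⁺] = 10^(-2.4132) ≈ 0.0039 M.

0.0039 M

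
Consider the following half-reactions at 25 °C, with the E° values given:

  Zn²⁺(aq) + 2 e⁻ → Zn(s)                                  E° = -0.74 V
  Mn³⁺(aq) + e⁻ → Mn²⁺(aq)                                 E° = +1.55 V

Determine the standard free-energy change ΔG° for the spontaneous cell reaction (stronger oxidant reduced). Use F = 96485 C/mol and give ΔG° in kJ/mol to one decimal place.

Mn³⁺/Mn²⁺ (E° = +1.55 V) is the cathode; Zn²⁺/Zn (E° = -0.74 V) is the anode, so E°cell = +2.29 V.
Balancing electrons gives n = 2 (lcm of 1 and 2).
ΔG° = −nFE° = −(2)(96485)(+2.29) = -441,901 J = -441.9 kJ/mol.

-441.9 kJ/mol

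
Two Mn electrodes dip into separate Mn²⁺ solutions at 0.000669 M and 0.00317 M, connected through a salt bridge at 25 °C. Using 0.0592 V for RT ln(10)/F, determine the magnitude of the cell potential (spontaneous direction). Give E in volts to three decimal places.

+0.020 V

For a concentration cell E°cell = 0. The 0.00317 M side is the cathode (reduction is favoured where [Mn²⁺] is higher).
With n = 2, E = −(0.0592/2) log([Mn²⁺]ₐₙ/[Mn²⁺]꜀ₐₜ) = −(0.0592/2) log(0.000669/0.00317) = −(0.0592/2)(-0.676) = +0.020 V.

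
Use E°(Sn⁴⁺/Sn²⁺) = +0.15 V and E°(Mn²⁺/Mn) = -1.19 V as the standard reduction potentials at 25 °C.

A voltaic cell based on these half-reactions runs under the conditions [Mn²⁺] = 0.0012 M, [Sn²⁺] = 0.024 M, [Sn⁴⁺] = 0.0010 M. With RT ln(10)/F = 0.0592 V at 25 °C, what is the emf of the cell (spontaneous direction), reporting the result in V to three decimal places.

+1.386 V

Sn⁴⁺/Sn²⁺ is the cathode (higher E°), Mn²⁺/Mn the anode: E°cell = +0.15 − (-1.19) = +1.34 V, n = 2.
Overall: Sn⁴⁺(aq) + Mn(s) → Sn²⁺(aq) + Mn²⁺(aq)
Q = [Sn²⁺]·[Mn²⁺] / ([Sn⁴⁺]); log Q = -1.541.
E = E° − (0.0592/n) log Q = +1.34 − (0.0592/2)(-1.541) = +1.386 V.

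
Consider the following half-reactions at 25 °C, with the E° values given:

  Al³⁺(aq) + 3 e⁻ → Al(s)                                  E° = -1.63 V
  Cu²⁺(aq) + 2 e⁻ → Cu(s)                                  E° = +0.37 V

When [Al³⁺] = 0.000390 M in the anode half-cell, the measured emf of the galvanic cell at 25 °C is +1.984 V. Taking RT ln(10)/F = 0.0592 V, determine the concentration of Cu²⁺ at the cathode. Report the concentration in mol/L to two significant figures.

0.0015 M

Cu²⁺/Cu is the cathode, Al³⁺/Al the anode: E°cell = +2.00 V, n = 6.
Overall reaction: 3 Cu²⁺(aq) + 2 Al(s) → 3 Cu(s) + 2 Al³⁺(aq); Q = [Al³⁺]^2/[Cu²⁺]^3.
From E = E° − (0.0592/n) log Q: log Q = (E° − E)·n/0.0592 = (+2.00 − (+1.984))·6/0.0592 = 1.6216.
So 3·log[Cu²⁺] = 2·log(0.00039) − log Q = -6.8179 − (1.6216) = -8.4395; log[Cu²⁺] = -8.4395 / 3 = -2.8132; [Cu²⁺] = 10^(-2.8132) ≈ 0.0015 M.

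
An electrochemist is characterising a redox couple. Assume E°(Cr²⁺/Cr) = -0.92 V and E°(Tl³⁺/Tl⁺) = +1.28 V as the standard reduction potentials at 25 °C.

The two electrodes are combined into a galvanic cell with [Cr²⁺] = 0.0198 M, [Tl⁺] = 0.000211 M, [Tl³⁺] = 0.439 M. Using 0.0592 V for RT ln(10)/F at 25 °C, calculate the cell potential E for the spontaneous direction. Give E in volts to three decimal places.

Tl³⁺/Tl⁺ is the cathode (higher E°), Cr²⁺/Cr the anode: E°cell = +1.28 − (-0.92) = +2.20 V, n = 2.
Overall: Tl³⁺(aq) + Cr(s) → Tl⁺(aq) + Cr²⁺(aq)
Q = [Tl⁺]·[Cr²⁺] / ([Tl³⁺]); log Q = -5.022.
E = E° − (0.0592/n) log Q = +2.20 − (0.0592/2)(-5.022) = +2.349 V.

+2.349 V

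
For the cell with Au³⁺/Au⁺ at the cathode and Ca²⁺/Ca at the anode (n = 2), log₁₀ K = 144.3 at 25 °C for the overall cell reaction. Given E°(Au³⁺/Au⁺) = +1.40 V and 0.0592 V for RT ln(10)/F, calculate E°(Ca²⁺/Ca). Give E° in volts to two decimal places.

-2.87 V

E°cell = (0.0592/n)·log K = (0.0592/2)(144.3) = +4.271 V.
Since Au³⁺/Au⁺ is the cathode and Ca²⁺/Ca the anode, E°cell = E°(Au³⁺/Au⁺) − E°(Ca²⁺/Ca).
So E°(Ca²⁺/Ca) = E°(Au³⁺/Au⁺) − E°cell = (+1.40) − (+4.271) = -2.87 V.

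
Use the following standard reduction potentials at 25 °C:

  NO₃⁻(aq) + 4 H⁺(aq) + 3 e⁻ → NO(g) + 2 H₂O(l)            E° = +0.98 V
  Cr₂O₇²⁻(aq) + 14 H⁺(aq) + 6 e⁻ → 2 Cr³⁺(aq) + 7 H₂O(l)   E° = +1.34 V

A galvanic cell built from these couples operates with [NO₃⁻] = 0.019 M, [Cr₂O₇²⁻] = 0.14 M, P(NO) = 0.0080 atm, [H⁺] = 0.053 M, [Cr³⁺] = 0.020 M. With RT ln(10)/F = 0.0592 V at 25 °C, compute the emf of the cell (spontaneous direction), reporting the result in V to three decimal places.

+0.302 V

Cr₂O₇²⁻/Cr³⁺ is the cathode (higher E°), NO₃⁻/NO the anode: E°cell = +1.34 − (+0.98) = +0.36 V, n = 6.
Overall: Cr₂O₇²⁻(aq) + 6 H⁺(aq) + 2 NO(g) → 2 Cr³⁺(aq) + 3 H₂O(l) + 2 NO₃⁻(aq)
Q = [Cr³⁺]^2·[NO₃⁻]^2 / ([Cr₂O₇²⁻]·[H⁺]^6·P(NO)^2); log Q = 5.862.
E = E° − (0.0592/n) log Q = +0.36 − (0.0592/6)(5.862) = +0.302 V.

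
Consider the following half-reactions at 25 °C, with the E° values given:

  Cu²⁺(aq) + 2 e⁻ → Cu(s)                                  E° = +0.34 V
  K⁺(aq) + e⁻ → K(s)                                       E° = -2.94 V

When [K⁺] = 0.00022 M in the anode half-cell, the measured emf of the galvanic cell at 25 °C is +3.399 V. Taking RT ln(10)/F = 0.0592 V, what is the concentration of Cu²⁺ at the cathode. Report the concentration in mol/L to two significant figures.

0.00051 M

Cu²⁺/Cu is the cathode, K⁺/K the anode: E°cell = +3.28 V, n = 2.
Overall reaction: Cu²⁺(aq) + 2 K(s) → Cu(s) + 2 K⁺(aq); Q = [K⁺]^2/[Cu²⁺]^1.
From E = E° − (0.0592/n) log Q: log Q = (E° − E)·n/0.0592 = (+3.28 − (+3.399))·2/0.0592 = -4.0203.
So 1·log[Cu²⁺] = 2·log(0.00022) − log Q = -7.3152 − (-4.0203) = -3.2949; [Cu²⁺] = 10^(-3.2949) ≈ 0.00051 M.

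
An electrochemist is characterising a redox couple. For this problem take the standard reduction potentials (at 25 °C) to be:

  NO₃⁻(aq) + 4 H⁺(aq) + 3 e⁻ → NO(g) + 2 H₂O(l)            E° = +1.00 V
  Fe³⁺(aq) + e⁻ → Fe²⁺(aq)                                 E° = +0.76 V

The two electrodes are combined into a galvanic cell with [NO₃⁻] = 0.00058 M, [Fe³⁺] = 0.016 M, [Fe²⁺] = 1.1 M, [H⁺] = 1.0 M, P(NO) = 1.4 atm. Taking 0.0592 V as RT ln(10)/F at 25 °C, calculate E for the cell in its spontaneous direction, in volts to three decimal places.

+0.282 V

NO₃⁻/NO is the cathode (higher E°), Fe³⁺/Fe²⁺ the anode: E°cell = +1.00 − (+0.76) = +0.24 V, n = 3.
Overall: NO₃⁻(aq) + 4 H⁺(aq) + 3 Fe²⁺(aq) → NO(g) + 2 H₂O(l) + 3 Fe³⁺(aq)
Q = P(NO)·[Fe³⁺]^3 / ([NO₃⁻]·[H⁺]^4·[Fe²⁺]^3); log Q = -2.129.
E = E° − (0.0592/n) log Q = +0.24 − (0.0592/3)(-2.129) = +0.282 V.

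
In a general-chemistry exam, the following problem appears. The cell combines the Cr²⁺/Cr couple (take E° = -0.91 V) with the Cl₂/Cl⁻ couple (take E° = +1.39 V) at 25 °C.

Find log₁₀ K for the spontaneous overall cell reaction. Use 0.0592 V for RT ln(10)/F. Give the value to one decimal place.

Cathode: Cl₂/Cl⁻; anode: Cr²⁺/Cr. E°cell = +2.30 V, n = 2.
log K = nE°cell / 0.0592 = (2)(+2.30) / 0.0592 = 77.7.

77.7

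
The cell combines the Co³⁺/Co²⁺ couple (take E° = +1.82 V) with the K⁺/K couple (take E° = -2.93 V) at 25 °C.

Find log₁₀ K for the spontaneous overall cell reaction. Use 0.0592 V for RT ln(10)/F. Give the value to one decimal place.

Cathode: Co³⁺/Co²⁺; anode: K⁺/K. E°cell = +4.75 V, n = 1.
log K = nE°cell / 0.0592 = (1)(+4.75) / 0.0592 = 80.2.

80.2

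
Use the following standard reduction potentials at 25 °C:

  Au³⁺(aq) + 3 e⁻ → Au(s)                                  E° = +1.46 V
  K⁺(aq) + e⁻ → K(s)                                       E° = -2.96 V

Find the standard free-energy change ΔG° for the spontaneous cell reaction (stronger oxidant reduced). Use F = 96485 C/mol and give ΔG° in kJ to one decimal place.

Au³⁺/Au (E° = +1.46 V) is the cathode; K⁺/K (E° = -2.96 V) is the anode, so E°cell = +4.42 V.
Balancing electrons gives n = 3 (lcm of 3 and 1).
ΔG° = −nFE° = −(3)(96485)(+4.42) = -1,279,391 J = -1279.4 kJ.

-1279.4 kJ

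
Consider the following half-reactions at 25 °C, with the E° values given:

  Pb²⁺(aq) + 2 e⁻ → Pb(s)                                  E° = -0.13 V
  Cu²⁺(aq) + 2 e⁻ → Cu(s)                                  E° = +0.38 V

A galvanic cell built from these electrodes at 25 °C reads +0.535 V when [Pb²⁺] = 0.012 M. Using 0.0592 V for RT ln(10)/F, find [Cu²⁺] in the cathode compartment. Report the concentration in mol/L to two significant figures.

0.084 M

Cu²⁺/Cu is the cathode, Pb²⁺/Pb the anode: E°cell = +0.51 V, n = 2.
Overall reaction: Cu²⁺(aq) + Pb(s) → Cu(s) + Pb²⁺(aq); Q = [Pb²⁺]^1/[Cu²⁺]^1.
From E = E° − (0.0592/n) log Q: log Q = (E° − E)·n/0.0592 = (+0.51 − (+0.535))·2/0.0592 = -0.8446.
So 1·log[Cu²⁺] = 1·log(0.012) − log Q = -1.9208 − (-0.8446) = -1.0762; [Cu²⁺] = 10^(-1.0762) ≈ 0.084 M.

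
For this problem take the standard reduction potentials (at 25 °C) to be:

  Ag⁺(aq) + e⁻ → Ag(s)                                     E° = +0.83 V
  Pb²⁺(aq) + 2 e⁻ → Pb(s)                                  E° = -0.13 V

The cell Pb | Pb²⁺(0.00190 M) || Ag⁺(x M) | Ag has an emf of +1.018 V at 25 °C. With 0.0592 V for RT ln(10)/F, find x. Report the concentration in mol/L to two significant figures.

0.42 M

Ag⁺/Ag is the cathode, Pb²⁺/Pb the anode: E°cell = +0.96 V, n = 2.
Overall reaction: 2 Ag⁺(aq) + Pb(s) → 2 Ag(s) + Pb²⁺(aq); Q = [Pb²⁺]^1/[Ag⁺]^2.
From E = E° − (0.0592/n) log Q: log Q = (E° − E)·n/0.0592 = (+0.96 − (+1.018))·2/0.0592 = -1.9595.
So 2·log[Ag⁺] = 1·log(0.0019) − log Q = -2.7212 − (-1.9595) = -0.7617; log[Ag⁺] = -0.7617 / 2 = -0.3809; [Ag⁺] = 10^(-0.3809) ≈ 0.42 M.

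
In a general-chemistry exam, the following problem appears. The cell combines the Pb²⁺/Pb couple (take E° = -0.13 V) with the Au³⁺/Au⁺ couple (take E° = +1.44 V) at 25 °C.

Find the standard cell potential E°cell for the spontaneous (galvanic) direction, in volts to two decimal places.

+1.57 V

The Au³⁺/Au⁺ couple has the higher reduction potential, so it is the cathode; Pb²⁺/Pb is oxidised at the anode.
E°cell = E°(cathode) − E°(anode) = (+1.44) − (-0.13) = +1.57 V.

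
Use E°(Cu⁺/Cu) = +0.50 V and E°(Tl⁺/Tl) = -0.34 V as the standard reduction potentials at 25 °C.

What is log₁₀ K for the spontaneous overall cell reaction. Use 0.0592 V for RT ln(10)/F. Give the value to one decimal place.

Cathode: Cu⁺/Cu; anode: Tl⁺/Tl. E°cell = +0.84 V, n = 1.
log K = nE°cell / 0.0592 = (1)(+0.84) / 0.0592 = 14.2.

14.2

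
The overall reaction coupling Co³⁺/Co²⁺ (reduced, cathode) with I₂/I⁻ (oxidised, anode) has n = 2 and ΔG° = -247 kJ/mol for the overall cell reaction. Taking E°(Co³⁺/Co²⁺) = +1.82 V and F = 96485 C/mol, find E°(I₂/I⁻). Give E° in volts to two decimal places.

+0.54 V

E°cell = −ΔG°/(nF) = −(-247×10³)/((2)(96485)) = +1.280 V.
Since Co³⁺/Co²⁺ is the cathode and I₂/I⁻ the anode, E°cell = E°(Co³⁺/Co²⁺) − E°(I₂/I⁻).
So E°(I₂/I⁻) = E°(Co³⁺/Co²⁺) − E°cell = (+1.82) − (+1.280) = +0.54 V.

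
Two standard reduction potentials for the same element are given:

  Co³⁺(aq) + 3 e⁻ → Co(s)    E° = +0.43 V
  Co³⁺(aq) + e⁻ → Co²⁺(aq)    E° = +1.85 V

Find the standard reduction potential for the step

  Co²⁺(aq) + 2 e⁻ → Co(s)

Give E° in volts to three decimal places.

-0.280 V

Sequential free energies add, so n₃E°₃ = n₁E°₁ + n₂E°₂.
With n₃ = 3, and the known step contributing 1×(+1.85) V, the unknown satisfies 2·E° = 3×(+0.43) − 1×(+1.85) = -0.560.
E° = -0.560 / 2 = -0.280 V.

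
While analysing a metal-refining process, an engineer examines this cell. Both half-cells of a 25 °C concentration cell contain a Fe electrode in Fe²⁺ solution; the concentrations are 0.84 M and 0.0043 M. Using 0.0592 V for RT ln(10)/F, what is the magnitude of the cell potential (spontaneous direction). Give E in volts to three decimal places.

For a concentration cell E°cell = 0. The 0.84 M side is the cathode (reduction is favoured where [Fe²⁺] is higher).
With n = 2, E = −(0.0592/2) log([Fe²⁺]ₐₙ/[Fe²⁺]꜀ₐₜ) = −(0.0592/2) log(0.0043/0.84) = −(0.0592/2)(-2.291) = +0.068 V.

+0.068 V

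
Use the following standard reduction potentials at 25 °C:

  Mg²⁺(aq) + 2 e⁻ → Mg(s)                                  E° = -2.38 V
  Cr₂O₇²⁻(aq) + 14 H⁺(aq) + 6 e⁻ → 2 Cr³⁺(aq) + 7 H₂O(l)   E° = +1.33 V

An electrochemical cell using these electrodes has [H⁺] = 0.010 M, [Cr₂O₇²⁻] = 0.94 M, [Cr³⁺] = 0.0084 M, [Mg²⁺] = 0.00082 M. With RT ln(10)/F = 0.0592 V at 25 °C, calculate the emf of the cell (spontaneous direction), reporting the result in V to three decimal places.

Cr₂O₇²⁻/Cr³⁺ is the cathode (higher E°), Mg²⁺/Mg the anode: E°cell = +1.33 − (-2.38) = +3.71 V, n = 6.
Overall: Cr₂O₇²⁻(aq) + 14 H⁺(aq) + 3 Mg(s) → 2 Cr³⁺(aq) + 7 H₂O(l) + 3 Mg²⁺(aq)
Q = [Cr³⁺]^2·[Mg²⁺]^3 / ([Cr₂O₇²⁻]·[H⁺]^14); log Q = 14.617.
E = E° − (0.0592/n) log Q = +3.71 − (0.0592/6)(14.617) = +3.566 V.

+3.566 V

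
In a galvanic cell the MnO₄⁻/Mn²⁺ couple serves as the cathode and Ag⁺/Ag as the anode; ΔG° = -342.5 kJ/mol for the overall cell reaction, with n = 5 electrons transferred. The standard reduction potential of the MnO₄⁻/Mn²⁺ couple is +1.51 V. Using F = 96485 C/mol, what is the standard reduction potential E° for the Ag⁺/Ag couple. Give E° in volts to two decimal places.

E°cell = −ΔG°/(nF) = −(-342.5×10³)/((5)(96485)) = +0.710 V.
Since MnO₄⁻/Mn²⁺ is the cathode and Ag⁺/Ag the anode, E°cell = E°(MnO₄⁻/Mn²⁺) − E°(Ag⁺/Ag).
So E°(Ag⁺/Ag) = E°(MnO₄⁻/Mn²⁺) − E°cell = (+1.51) − (+0.710) = +0.80 V.

+0.80 V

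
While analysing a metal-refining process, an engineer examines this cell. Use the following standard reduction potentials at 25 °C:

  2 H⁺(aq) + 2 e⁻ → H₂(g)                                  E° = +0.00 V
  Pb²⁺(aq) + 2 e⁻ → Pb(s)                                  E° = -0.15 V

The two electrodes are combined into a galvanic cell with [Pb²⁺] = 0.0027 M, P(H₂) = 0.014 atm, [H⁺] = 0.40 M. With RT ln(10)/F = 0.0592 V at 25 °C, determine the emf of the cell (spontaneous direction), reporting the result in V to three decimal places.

+0.257 V

H⁺/H₂ is the cathode (higher E°), Pb²⁺/Pb the anode: E°cell = +0.00 − (-0.15) = +0.15 V, n = 2.
Overall: 2 H⁺(aq) + Pb(s) → H₂(g) + Pb²⁺(aq)
Q = P(H₂)·[Pb²⁺] / ([H⁺]^2); log Q = -3.627.
E = E° − (0.0592/n) log Q = +0.15 − (0.0592/2)(-3.627) = +0.257 V.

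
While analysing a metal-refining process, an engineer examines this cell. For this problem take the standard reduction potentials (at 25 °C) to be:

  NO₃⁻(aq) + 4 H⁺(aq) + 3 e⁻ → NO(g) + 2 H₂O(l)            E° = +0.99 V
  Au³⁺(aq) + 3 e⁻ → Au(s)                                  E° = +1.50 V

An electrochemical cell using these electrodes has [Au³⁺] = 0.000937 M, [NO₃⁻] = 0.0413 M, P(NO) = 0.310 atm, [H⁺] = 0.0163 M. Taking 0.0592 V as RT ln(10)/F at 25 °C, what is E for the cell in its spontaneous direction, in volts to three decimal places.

+0.609 V

Au³⁺/Au is the cathode (higher E°), NO₃⁻/NO the anode: E°cell = +1.50 − (+0.99) = +0.51 V, n = 3.
Overall: Au³⁺(aq) + NO(g) + 2 H₂O(l) → Au(s) + NO₃⁻(aq) + 4 H⁺(aq)
Q = [NO₃⁻]·[H⁺]^4 / ([Au³⁺]·P(NO)); log Q = -4.998.
E = E° − (0.0592/n) log Q = +0.51 − (0.0592/3)(-4.998) = +0.609 V.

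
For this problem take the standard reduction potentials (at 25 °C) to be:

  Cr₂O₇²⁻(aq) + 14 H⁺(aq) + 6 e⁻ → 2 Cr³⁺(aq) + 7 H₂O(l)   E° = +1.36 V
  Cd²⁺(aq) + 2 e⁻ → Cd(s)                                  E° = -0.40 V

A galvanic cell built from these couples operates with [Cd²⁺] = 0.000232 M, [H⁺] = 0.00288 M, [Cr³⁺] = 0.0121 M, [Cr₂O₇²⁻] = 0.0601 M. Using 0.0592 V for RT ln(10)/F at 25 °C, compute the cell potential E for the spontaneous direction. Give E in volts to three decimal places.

+1.542 V

Cr₂O₇²⁻/Cr³⁺ is the cathode (higher E°), Cd²⁺/Cd the anode: E°cell = +1.36 − (-0.40) = +1.76 V, n = 6.
Overall: Cr₂O₇²⁻(aq) + 14 H⁺(aq) + 3 Cd(s) → 2 Cr³⁺(aq) + 7 H₂O(l) + 3 Cd²⁺(aq)
Q = [Cr³⁺]^2·[Cd²⁺]^3 / ([Cr₂O₇²⁻]·[H⁺]^14); log Q = 22.052.
E = E° − (0.0592/n) log Q = +1.76 − (0.0592/6)(22.052) = +1.542 V.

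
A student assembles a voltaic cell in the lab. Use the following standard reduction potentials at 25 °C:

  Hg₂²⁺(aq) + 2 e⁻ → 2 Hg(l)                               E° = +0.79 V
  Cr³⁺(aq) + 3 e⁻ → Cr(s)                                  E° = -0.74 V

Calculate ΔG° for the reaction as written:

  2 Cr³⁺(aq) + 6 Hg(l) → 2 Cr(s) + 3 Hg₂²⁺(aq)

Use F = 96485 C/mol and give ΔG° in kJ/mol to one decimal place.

As written, Cr³⁺/Cr is reduced (cathode) and Hg₂²⁺/Hg is oxidised (anode), so E°cell = (-0.74) − (+0.79) = -1.53 V.
Balancing electrons gives n = 6.
ΔG° = −nFE° = −(6)(96485)(-1.53) = 885,732 J = +885.7 kJ/mol.

+885.7 kJ/mol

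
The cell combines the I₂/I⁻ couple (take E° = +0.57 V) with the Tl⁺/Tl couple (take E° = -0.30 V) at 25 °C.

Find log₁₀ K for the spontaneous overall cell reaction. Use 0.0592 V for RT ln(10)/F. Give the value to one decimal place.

29.4

Cathode: I₂/I⁻; anode: Tl⁺/Tl. E°cell = +0.87 V, n = 2.
log K = nE°cell / 0.0592 = (2)(+0.87) / 0.0592 = 29.4.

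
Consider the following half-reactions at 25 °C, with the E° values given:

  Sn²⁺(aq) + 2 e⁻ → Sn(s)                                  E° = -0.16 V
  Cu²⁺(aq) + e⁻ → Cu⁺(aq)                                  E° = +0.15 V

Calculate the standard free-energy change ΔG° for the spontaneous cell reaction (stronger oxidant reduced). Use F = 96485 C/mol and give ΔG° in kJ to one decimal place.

Cu²⁺/Cu⁺ (E° = +0.15 V) is the cathode; Sn²⁺/Sn (E° = -0.16 V) is the anode, so E°cell = +0.31 V.
Balancing electrons gives n = 2 (lcm of 1 and 2).
ΔG° = −nFE° = −(2)(96485)(+0.31) = -59,821 J = -59.8 kJ.

-59.8 kJ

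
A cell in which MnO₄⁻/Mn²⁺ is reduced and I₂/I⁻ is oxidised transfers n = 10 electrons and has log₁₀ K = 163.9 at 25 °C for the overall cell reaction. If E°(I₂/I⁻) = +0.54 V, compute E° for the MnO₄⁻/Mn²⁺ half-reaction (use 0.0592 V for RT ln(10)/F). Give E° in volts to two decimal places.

+1.51 V

E°cell = (0.0592/n)·log K = (0.0592/10)(163.9) = +0.970 V.
Since MnO₄⁻/Mn²⁺ is the cathode and I₂/I⁻ the anode, E°cell = E°(MnO₄⁻/Mn²⁺) − E°(I₂/I⁻).
So E°(MnO₄⁻/Mn²⁺) = E°cell + E°(I₂/I⁻) = +0.970 + (+0.54) = +1.51 V.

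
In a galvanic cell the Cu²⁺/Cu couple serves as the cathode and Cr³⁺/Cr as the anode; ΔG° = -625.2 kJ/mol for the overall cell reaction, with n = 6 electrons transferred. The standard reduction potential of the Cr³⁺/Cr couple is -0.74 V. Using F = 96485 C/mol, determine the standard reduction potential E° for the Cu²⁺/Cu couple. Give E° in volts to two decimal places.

E°cell = −ΔG°/(nF) = −(-625.2×10³)/((6)(96485)) = +1.080 V.
Since Cu²⁺/Cu is the cathode and Cr³⁺/Cr the anode, E°cell = E°(Cu²⁺/Cu) − E°(Cr³⁺/Cr).
So E°(Cu²⁺/Cu) = E°cell + E°(Cr³⁺/Cr) = +1.080 + (-0.74) = +0.34 V.

+0.34 V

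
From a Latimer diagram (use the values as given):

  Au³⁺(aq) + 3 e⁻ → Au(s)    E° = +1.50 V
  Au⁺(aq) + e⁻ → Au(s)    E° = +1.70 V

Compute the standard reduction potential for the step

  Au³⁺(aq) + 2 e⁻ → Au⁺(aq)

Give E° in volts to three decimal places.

Sequential free energies add, so n₃E°₃ = n₁E°₁ + n₂E°₂.
With n₃ = 3, and the known step contributing 1×(+1.70) V, the unknown satisfies 2·E° = 3×(+1.50) − 1×(+1.70) = +2.800.
E° = +2.800 / 2 = +1.400 V.

+1.400 V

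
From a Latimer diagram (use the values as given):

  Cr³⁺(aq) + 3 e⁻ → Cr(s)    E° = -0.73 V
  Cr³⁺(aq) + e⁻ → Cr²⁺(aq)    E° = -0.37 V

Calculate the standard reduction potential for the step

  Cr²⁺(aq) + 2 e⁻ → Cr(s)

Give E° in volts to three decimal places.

-0.910 V

Sequential free energies add, so n₃E°₃ = n₁E°₁ + n₂E°₂.
With n₃ = 3, and the known step contributing 1×(-0.37) V, the unknown satisfies 2·E° = 3×(-0.73) − 1×(-0.37) = -1.820.
E° = -1.820 / 2 = -0.910 V.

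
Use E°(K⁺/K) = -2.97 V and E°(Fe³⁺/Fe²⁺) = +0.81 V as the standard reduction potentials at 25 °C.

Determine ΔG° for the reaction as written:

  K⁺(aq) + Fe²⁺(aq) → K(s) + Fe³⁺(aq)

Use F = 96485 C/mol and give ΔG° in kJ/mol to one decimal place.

+364.7 kJ/mol

As written, K⁺/K is reduced (cathode) and Fe³⁺/Fe²⁺ is oxidised (anode), so E°cell = (-2.97) − (+0.81) = -3.78 V.
Balancing electrons gives n = 1.
ΔG° = −nFE° = −(1)(96485)(-3.78) = 364,713 J = +364.7 kJ/mol.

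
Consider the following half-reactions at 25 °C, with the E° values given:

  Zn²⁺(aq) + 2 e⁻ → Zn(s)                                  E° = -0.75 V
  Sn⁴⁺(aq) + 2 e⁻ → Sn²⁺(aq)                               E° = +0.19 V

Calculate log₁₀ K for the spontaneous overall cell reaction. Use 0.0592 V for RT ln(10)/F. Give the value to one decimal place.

Cathode: Sn⁴⁺/Sn²⁺; anode: Zn²⁺/Zn. E°cell = +0.94 V, n = 2.
log K = nE°cell / 0.0592 = (2)(+0.94) / 0.0592 = 31.8.

31.8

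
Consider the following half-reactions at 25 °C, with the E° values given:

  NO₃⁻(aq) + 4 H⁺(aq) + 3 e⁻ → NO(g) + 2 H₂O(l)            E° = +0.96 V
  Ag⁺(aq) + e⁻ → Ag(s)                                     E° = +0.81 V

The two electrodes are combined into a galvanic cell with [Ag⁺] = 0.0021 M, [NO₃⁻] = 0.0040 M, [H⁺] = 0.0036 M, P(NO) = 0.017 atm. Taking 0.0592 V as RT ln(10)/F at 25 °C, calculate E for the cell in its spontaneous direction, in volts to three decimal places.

NO₃⁻/NO is the cathode (higher E°), Ag⁺/Ag the anode: E°cell = +0.96 − (+0.81) = +0.15 V, n = 3.
Overall: NO₃⁻(aq) + 4 H⁺(aq) + 3 Ag(s) → NO(g) + 2 H₂O(l) + 3 Ag⁺(aq)
Q = P(NO)·[Ag⁺]^3 / ([NO₃⁻]·[H⁺]^4); log Q = 2.370.
E = E° − (0.0592/n) log Q = +0.15 − (0.0592/3)(2.370) = +0.103 V.

+0.103 V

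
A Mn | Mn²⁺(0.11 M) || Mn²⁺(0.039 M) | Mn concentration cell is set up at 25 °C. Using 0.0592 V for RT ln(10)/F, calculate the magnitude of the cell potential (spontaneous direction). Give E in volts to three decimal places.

+0.013 V

For a concentration cell E°cell = 0. The 0.11 M side is the cathode (reduction is favoured where [Mn²⁺] is higher).
With n = 2, E = −(0.0592/2) log([Mn²⁺]ₐₙ/[Mn²⁺]꜀ₐₜ) = −(0.0592/2) log(0.039/0.11) = −(0.0592/2)(-0.450) = +0.013 V.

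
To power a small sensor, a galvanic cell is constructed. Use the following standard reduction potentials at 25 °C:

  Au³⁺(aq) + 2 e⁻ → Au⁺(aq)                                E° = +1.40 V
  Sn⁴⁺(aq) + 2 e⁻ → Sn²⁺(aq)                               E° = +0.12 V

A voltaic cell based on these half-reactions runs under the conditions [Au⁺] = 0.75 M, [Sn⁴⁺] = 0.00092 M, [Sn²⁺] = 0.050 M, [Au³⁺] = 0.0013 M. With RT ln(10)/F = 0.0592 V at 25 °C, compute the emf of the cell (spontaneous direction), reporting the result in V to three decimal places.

Au³⁺/Au⁺ is the cathode (higher E°), Sn⁴⁺/Sn²⁺ the anode: E°cell = +1.40 − (+0.12) = +1.28 V, n = 2.
Overall: Au³⁺(aq) + Sn²⁺(aq) → Au⁺(aq) + Sn⁴⁺(aq)
Q = [Au⁺]·[Sn⁴⁺] / ([Au³⁺]·[Sn²⁺]); log Q = 1.026.
E = E° − (0.0592/n) log Q = +1.28 − (0.0592/2)(1.026) = +1.250 V.

+1.250 V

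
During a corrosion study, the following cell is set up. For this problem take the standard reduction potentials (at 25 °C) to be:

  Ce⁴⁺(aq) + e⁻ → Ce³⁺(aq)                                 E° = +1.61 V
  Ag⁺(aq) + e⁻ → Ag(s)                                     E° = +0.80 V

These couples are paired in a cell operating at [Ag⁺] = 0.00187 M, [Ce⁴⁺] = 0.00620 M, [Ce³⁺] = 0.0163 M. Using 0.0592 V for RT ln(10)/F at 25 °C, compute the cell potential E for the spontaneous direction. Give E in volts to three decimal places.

+0.947 V

Ce⁴⁺/Ce³⁺ is the cathode (higher E°), Ag⁺/Ag the anode: E°cell = +1.61 − (+0.80) = +0.81 V, n = 1.
Overall: Ce⁴⁺(aq) + Ag(s) → Ce³⁺(aq) + Ag⁺(aq)
Q = [Ce³⁺]·[Ag⁺] / ([Ce⁴⁺]); log Q = -2.308.
E = E° − (0.0592/n) log Q = +0.81 − (0.0592/1)(-2.308) = +0.947 V.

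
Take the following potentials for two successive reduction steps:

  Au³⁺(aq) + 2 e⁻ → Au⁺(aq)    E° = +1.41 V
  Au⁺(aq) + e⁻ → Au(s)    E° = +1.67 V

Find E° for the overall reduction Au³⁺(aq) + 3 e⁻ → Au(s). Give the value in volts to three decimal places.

Standard free energies of sequential steps add: ΔG°₃ = ΔG°₁ + ΔG°₂, so n₃E°₃ = n₁E°₁ + n₂E°₂.
E°₃ = (2×+1.41 + 1×+1.67) / 3 = (+4.490) / 3 = +1.497 V.

+1.497 V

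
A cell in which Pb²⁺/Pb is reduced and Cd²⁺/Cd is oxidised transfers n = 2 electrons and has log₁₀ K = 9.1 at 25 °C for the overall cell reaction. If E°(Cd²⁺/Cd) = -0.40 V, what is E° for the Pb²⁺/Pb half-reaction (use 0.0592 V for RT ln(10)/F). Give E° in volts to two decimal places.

E°cell = (0.0592/n)·log K = (0.0592/2)(9.1) = +0.269 V.
Since Pb²⁺/Pb is the cathode and Cd²⁺/Cd the anode, E°cell = E°(Pb²⁺/Pb) − E°(Cd²⁺/Cd).
So E°(Pb²⁺/Pb) = E°cell + E°(Cd²⁺/Cd) = +0.269 + (-0.40) = -0.13 V.

-0.13 V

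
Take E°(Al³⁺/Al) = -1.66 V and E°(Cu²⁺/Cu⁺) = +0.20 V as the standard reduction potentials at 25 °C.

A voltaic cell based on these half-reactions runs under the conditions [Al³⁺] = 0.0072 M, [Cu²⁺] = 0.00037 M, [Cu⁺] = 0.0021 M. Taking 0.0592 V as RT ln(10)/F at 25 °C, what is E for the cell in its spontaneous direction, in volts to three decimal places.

+1.858 V

Cu²⁺/Cu⁺ is the cathode (higher E°), Al³⁺/Al the anode: E°cell = +0.20 − (-1.66) = +1.86 V, n = 3.
Overall: 3 Cu²⁺(aq) + Al(s) → 3 Cu⁺(aq) + Al³⁺(aq)
Q = [Cu⁺]^3·[Al³⁺] / ([Cu²⁺]^3); log Q = 0.119.
E = E° − (0.0592/n) log Q = +1.86 − (0.0592/3)(0.119) = +1.858 V.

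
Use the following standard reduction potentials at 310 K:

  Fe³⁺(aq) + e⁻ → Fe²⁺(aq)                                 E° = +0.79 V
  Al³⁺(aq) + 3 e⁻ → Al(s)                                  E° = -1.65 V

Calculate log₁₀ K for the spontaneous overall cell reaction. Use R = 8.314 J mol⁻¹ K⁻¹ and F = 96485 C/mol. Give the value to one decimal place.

Cathode: Fe³⁺/Fe²⁺; anode: Al³⁺/Al. E°cell = (+0.79) − (-1.65) = +2.44 V, with n = 3.
ΔG° = −nFE° = −RT ln K, so ln K = nFE°/(RT) = (3)(96485)(+2.44) / ((8.314)(310)) = 274.031.
log₁₀ K = 274.031 / ln 10 = 119.0.

119.0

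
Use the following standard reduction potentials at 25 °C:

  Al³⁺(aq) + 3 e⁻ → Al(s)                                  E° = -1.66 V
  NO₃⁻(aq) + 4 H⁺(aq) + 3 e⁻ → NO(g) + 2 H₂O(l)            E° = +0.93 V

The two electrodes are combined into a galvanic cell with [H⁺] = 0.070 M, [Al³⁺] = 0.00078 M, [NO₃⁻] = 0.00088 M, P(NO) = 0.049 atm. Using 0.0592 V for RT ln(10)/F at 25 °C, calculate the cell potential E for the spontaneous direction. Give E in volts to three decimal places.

+2.526 V

NO₃⁻/NO is the cathode (higher E°), Al³⁺/Al the anode: E°cell = +0.93 − (-1.66) = +2.59 V, n = 3.
Overall: NO₃⁻(aq) + 4 H⁺(aq) + Al(s) → NO(g) + 2 H₂O(l) + Al³⁺(aq)
Q = P(NO)·[Al³⁺] / ([NO₃⁻]·[H⁺]^4); log Q = 3.257.
E = E° − (0.0592/n) log Q = +2.59 − (0.0592/3)(3.257) = +2.526 V.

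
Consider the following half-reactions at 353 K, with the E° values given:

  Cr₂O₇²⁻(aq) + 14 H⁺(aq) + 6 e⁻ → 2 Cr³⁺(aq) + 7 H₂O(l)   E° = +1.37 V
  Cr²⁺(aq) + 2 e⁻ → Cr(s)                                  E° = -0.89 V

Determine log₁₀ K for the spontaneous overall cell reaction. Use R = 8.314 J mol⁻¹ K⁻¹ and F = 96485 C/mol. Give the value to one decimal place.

Cathode: Cr₂O₇²⁻/Cr³⁺; anode: Cr²⁺/Cr. E°cell = (+1.37) − (-0.89) = +2.26 V, with n = 6.
ΔG° = −nFE° = −RT ln K, so ln K = nFE°/(RT) = (6)(96485)(+2.26) / ((8.314)(353)) = 445.795.
log₁₀ K = 445.795 / ln 10 = 193.6.

193.6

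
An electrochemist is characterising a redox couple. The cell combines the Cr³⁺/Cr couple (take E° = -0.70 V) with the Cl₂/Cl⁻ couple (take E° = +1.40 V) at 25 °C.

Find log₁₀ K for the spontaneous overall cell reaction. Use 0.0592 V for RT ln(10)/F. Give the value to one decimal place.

212.8

Cathode: Cl₂/Cl⁻; anode: Cr³⁺/Cr. E°cell = +2.10 V, n = 6.
log K = nE°cell / 0.0592 = (6)(+2.10) / 0.0592 = 212.8.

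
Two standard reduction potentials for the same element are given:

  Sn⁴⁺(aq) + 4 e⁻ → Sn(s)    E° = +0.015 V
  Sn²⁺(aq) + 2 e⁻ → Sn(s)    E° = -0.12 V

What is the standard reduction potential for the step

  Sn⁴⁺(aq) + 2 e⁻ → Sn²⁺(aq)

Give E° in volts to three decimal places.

Sequential free energies add, so n₃E°₃ = n₁E°₁ + n₂E°₂.
With n₃ = 4, and the known step contributing 2×(-0.12) V, the unknown satisfies 2·E° = 4×(+0.015) − 2×(-0.12) = +0.300.
E° = +0.300 / 2 = +0.150 V.

+0.150 V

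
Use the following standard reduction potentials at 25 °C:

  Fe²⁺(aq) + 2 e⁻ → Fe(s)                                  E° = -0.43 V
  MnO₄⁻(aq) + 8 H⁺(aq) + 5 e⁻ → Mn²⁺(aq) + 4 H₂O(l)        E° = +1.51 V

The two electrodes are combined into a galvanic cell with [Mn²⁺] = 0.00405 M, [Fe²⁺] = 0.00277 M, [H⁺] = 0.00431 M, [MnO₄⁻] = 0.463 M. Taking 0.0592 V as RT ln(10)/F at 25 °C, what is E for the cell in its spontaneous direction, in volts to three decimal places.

+1.816 V

MnO₄⁻/Mn²⁺ is the cathode (higher E°), Fe²⁺/Fe the anode: E°cell = +1.51 − (-0.43) = +1.94 V, n = 10.
Overall: 2 MnO₄⁻(aq) + 16 H⁺(aq) + 5 Fe(s) → 2 Mn²⁺(aq) + 8 H₂O(l) + 5 Fe²⁺(aq)
Q = [Mn²⁺]^2·[Fe²⁺]^5 / ([MnO₄⁻]^2·[H⁺]^16); log Q = 20.945.
E = E° − (0.0592/n) log Q = +1.94 − (0.0592/10)(20.945) = +1.816 V.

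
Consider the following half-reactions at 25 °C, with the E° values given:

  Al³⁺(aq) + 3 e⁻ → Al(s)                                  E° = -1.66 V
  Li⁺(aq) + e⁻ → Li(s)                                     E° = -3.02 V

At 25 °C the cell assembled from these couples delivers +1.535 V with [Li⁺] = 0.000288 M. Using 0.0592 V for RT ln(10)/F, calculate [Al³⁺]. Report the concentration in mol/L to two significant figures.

0.018 M

Al³⁺/Al is the cathode, Li⁺/Li the anode: E°cell = +1.36 V, n = 3.
Overall reaction: Al³⁺(aq) + 3 Li(s) → Al(s) + 3 Li⁺(aq); Q = [Li⁺]^3/[Al³⁺]^1.
From E = E° − (0.0592/n) log Q: log Q = (E° − E)·n/0.0592 = (+1.36 − (+1.535))·3/0.0592 = -8.8682.
So 1·log[Al³⁺] = 3·log(0.000288) − log Q = -10.6218 − (-8.8682) = -1.7536; [Al³⁺] = 10^(-1.7536) ≈ 0.018 M.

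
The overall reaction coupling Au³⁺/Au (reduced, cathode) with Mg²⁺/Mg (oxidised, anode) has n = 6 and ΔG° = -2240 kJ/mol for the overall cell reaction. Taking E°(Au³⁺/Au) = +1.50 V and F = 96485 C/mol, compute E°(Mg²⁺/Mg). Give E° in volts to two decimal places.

-2.37 V

E°cell = −ΔG°/(nF) = −(-2240×10³)/((6)(96485)) = +3.869 V.
Since Au³⁺/Au is the cathode and Mg²⁺/Mg the anode, E°cell = E°(Au³⁺/Au) − E°(Mg²⁺/Mg).
So E°(Mg²⁺/Mg) = E°(Au³⁺/Au) − E°cell = (+1.50) − (+3.869) = -2.37 V.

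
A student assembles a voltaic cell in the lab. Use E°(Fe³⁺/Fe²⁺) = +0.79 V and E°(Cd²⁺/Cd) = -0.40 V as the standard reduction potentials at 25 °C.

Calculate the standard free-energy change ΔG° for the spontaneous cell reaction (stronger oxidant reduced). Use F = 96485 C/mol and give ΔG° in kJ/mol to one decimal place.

-229.6 kJ/mol

Fe³⁺/Fe²⁺ (E° = +0.79 V) is the cathode; Cd²⁺/Cd (E° = -0.40 V) is the anode, so E°cell = +1.19 V.
Balancing electrons gives n = 2 (lcm of 1 and 2).
ΔG° = −nFE° = −(2)(96485)(+1.19) = -229,634 J = -229.6 kJ/mol.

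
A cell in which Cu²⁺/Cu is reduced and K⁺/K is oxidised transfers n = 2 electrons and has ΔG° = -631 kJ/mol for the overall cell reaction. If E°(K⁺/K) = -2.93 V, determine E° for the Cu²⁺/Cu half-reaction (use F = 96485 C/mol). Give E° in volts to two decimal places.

E°cell = −ΔG°/(nF) = −(-631×10³)/((2)(96485)) = +3.270 V.
Since Cu²⁺/Cu is the cathode and K⁺/K the anode, E°cell = E°(Cu²⁺/Cu) − E°(K⁺/K).
So E°(Cu²⁺/Cu) = E°cell + E°(K⁺/K) = +3.270 + (-2.93) = +0.34 V.

+0.34 V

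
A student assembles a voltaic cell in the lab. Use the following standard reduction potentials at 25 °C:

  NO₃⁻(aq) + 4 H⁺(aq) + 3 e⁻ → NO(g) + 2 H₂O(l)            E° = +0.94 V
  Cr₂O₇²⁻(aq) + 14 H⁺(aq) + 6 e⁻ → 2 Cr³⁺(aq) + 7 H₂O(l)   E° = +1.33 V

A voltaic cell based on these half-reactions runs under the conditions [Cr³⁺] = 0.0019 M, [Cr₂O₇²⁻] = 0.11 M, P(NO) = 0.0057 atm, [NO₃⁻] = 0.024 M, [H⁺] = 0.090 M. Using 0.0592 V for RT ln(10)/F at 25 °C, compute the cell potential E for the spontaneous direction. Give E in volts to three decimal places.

+0.360 V

Cr₂O₇²⁻/Cr³⁺ is the cathode (higher E°), NO₃⁻/NO the anode: E°cell = +1.33 − (+0.94) = +0.39 V, n = 6.
Overall: Cr₂O₇²⁻(aq) + 6 H⁺(aq) + 2 NO(g) → 2 Cr³⁺(aq) + 3 H₂O(l) + 2 NO₃⁻(aq)
Q = [Cr³⁺]^2·[NO₃⁻]^2 / ([Cr₂O₇²⁻]·[H⁺]^6·P(NO)^2); log Q = 3.039.
E = E° − (0.0592/n) log Q = +0.39 − (0.0592/6)(3.039) = +0.360 V.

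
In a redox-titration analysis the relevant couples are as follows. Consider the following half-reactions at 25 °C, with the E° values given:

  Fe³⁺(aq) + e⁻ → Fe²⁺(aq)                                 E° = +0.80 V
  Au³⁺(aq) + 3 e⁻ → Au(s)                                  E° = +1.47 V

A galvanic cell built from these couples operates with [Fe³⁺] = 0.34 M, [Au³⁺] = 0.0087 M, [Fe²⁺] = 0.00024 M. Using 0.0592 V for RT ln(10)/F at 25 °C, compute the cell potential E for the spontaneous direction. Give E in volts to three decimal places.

+0.443 V

Au³⁺/Au is the cathode (higher E°), Fe³⁺/Fe²⁺ the anode: E°cell = +1.47 − (+0.80) = +0.67 V, n = 3.
Overall: Au³⁺(aq) + 3 Fe²⁺(aq) → Au(s) + 3 Fe³⁺(aq)
Q = [Fe³⁺]^3 / ([Au³⁺]·[Fe²⁺]^3); log Q = 11.514.
E = E° − (0.0592/n) log Q = +0.67 − (0.0592/3)(11.514) = +0.443 V.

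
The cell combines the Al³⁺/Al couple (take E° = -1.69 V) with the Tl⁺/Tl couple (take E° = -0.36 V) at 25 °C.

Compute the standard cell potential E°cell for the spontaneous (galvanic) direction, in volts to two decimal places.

+1.33 V

The Tl⁺/Tl couple has the higher reduction potential, so it is the cathode; Al³⁺/Al is oxidised at the anode.
E°cell = E°(cathode) − E°(anode) = (-0.36) − (-1.69) = +1.33 V.
Since E°cell > 0, the reaction is spontaneous under standard conditions.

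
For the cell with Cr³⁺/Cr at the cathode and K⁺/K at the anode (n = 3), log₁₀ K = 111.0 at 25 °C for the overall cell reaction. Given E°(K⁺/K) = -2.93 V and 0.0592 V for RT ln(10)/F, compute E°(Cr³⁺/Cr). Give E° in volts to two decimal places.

-0.74 V

E°cell = (0.0592/n)·log K = (0.0592/3)(111.0) = +2.190 V.
Since Cr³⁺/Cr is the cathode and K⁺/K the anode, E°cell = E°(Cr³⁺/Cr) − E°(K⁺/K).
So E°(Cr³⁺/Cr) = E°cell + E°(K⁺/K) = +2.190 + (-2.93) = -0.74 V.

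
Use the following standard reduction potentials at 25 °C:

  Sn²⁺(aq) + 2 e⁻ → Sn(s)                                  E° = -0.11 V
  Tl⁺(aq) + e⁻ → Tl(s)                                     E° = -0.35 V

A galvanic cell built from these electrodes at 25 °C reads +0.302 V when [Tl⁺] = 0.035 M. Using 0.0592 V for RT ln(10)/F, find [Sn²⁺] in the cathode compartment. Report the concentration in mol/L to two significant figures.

Sn²⁺/Sn is the cathode, Tl⁺/Tl the anode: E°cell = +0.24 V, n = 2.
Overall reaction: Sn²⁺(aq) + 2 Tl(s) → Sn(s) + 2 Tl⁺(aq); Q = [Tl⁺]^2/[Sn²⁺]^1.
From E = E° − (0.0592/n) log Q: log Q = (E° − E)·n/0.0592 = (+0.24 − (+0.302))·2/0.0592 = -2.0946.
So 1·log[Sn²⁺] = 2·log(0.035) − log Q = -2.9119 − (-2.0946) = -0.8173; [Sn²⁺] = 10^(-0.8173) ≈ 0.15 M.

0.15 M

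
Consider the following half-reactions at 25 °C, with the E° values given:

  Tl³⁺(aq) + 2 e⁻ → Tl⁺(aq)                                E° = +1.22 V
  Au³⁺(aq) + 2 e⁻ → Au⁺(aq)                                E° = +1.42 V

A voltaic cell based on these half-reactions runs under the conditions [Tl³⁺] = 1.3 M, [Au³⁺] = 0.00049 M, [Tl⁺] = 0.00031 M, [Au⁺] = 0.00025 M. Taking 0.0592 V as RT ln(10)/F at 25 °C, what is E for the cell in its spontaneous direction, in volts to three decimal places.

+0.101 V

Au³⁺/Au⁺ is the cathode (higher E°), Tl³⁺/Tl⁺ the anode: E°cell = +1.42 − (+1.22) = +0.20 V, n = 2.
Overall: Au³⁺(aq) + Tl⁺(aq) → Au⁺(aq) + Tl³⁺(aq)
Q = [Au⁺]·[Tl³⁺] / ([Au³⁺]·[Tl⁺]); log Q = 3.330.
E = E° − (0.0592/n) log Q = +0.20 − (0.0592/2)(3.330) = +0.101 V.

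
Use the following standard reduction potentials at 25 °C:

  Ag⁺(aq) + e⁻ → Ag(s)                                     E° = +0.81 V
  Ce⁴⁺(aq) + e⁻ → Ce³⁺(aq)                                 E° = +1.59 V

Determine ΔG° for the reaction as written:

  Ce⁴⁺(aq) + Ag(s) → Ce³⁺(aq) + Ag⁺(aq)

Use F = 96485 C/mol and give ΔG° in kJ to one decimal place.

-75.3 kJ

As written, Ce⁴⁺/Ce³⁺ is reduced (cathode) and Ag⁺/Ag is oxidised (anode), so E°cell = (+1.59) − (+0.81) = +0.78 V.
Balancing electrons gives n = 1.
ΔG° = −nFE° = −(1)(96485)(+0.78) = -75,258 J = -75.3 kJ.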